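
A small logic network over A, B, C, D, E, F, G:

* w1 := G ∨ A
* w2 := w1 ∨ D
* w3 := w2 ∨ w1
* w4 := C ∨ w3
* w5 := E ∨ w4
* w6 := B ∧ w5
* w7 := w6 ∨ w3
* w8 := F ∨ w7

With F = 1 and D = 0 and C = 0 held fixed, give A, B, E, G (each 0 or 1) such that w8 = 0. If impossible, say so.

no solution exists

With F = 1 and D = 0 and C = 0 fixed, none of the 16 settings of A, B, E, G give w8 = 0.
For example, with A=1, B=0, E=0, G=1:
w1 = G ∨ A = 1 ∨ 1 = 1
w2 = w1 ∨ D = 1 ∨ 0 = 1
w3 = w2 ∨ w1 = 1 ∨ 1 = 1
w4 = C ∨ w3 = 0 ∨ 1 = 1
w5 = E ∨ w4 = 0 ∨ 1 = 1
w6 = B ∧ w5 = 0 ∧ 1 = 0
w7 = w6 ∨ w3 = 0 ∨ 1 = 1
w8 = F ∨ w7 = 1 ∨ 1 = 1
giving w8 = 1 ≠ 0.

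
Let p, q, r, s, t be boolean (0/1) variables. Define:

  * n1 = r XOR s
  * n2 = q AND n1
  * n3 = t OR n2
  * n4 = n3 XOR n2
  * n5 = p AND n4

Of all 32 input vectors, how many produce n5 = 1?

n5 = p AND n4 must be 1, so both p = 1 and n4 = 1.
Satisfying assignments:
  p=1, q=0, r=0, s=0, t=1
  p=1, q=0, r=0, s=1, t=1
  p=1, q=0, r=1, s=0, t=1
  p=1, q=0, r=1, s=1, t=1
  p=1, q=1, r=0, s=0, t=1
  p=1, q=1, r=1, s=1, t=1

6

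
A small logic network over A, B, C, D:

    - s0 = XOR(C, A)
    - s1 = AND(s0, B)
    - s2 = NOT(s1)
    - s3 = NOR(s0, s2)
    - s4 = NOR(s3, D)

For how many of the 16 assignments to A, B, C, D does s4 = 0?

s4 = NOR(s3, D) must be 0, so at least one of s3, D is 1.
Enumerating the 16 input combinations, 8 give s4 = 0 and 8 give s4 = 1.

8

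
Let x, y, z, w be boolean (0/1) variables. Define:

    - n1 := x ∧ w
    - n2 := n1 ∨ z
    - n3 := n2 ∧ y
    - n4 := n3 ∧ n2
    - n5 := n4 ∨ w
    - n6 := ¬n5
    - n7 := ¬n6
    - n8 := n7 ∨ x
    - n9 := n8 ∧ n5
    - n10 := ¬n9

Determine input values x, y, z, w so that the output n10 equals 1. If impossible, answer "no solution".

n10 = ¬n9 must be 1, so n9 = 0.
n9 = n8 ∧ n5 must be 0, so at least one of n8, n5 is 0.
Check with x=1, y=0, z=1, w=0:
n1 = x ∧ w = 1 ∧ 0 = 0
n2 = n1 ∨ z = 0 ∨ 1 = 1
n3 = n2 ∧ y = 1 ∧ 0 = 0
n4 = n3 ∧ n2 = 0 ∧ 1 = 0
n5 = n4 ∨ w = 0 ∨ 0 = 0
n6 = ¬n5 = ¬0 = 1
n7 = ¬n6 = ¬1 = 0
n8 = n7 ∨ x = 0 ∨ 1 = 1
n9 = n8 ∧ n5 = 1 ∧ 0 = 0
n10 = ¬n9 = ¬0 = 1
So n10 = 1 as required.

x=1, y=0, z=1, w=0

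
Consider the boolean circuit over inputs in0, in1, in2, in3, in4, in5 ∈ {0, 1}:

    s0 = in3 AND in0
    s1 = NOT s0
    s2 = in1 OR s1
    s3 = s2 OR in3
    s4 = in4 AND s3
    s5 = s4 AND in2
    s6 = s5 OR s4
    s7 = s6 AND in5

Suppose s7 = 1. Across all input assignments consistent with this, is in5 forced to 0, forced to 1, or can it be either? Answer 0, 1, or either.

1

s7 = s6 AND in5 must be 1, so both s6 = 1 and in5 = 1.
s6 = s5 OR s4 must be 1, so at least one of s5, s4 is 1.
Every assignment with s7 = 1 has in5 = 1; there are 16 such assignment(s).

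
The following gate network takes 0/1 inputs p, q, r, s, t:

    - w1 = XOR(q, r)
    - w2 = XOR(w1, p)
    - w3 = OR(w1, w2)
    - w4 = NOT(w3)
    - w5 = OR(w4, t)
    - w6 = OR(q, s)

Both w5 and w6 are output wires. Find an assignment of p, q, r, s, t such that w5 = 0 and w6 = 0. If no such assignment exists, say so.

p=0 q=0 r=1 s=0 t=0

Check with p=0 q=0 r=1 s=0 t=0:
w1 = XOR(q, r) = XOR(0, 1) = 1
w2 = XOR(w1, p) = XOR(1, 0) = 1
w3 = OR(w1, w2) = OR(1, 1) = 1
w4 = NOT(w3) = NOT 1 = 0
w5 = OR(w4, t) = OR(0, 0) = 0
w6 = OR(q, s) = OR(0, 0) = 0
So w5 = 0 and w6 = 0.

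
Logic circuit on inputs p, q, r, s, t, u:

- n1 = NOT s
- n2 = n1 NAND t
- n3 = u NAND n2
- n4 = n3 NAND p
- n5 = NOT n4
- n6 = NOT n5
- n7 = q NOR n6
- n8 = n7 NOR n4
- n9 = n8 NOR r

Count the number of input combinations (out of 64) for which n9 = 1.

27

n9 = n8 NOR r must be 1, so both n8 = 0 and r = 0.
n8 = n7 NOR n4 must be 0, so at least one of n7, n4 is 1.
Enumerating the 64 input combinations, 27 give n9 = 1 and 37 give n9 = 0.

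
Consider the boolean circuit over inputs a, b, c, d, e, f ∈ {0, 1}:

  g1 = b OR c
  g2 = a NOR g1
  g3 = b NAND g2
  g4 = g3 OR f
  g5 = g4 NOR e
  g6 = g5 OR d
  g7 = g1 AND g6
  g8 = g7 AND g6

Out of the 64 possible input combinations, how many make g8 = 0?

g8 = g7 AND g6 must be 0, so at least one of g7, g6 is 0.
Enumerating the 64 input combinations, 40 give g8 = 0 and 24 give g8 = 1.

40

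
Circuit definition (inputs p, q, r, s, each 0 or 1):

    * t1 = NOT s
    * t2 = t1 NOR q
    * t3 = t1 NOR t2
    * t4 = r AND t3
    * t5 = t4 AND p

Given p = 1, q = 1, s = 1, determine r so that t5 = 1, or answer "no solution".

t5 = t4 AND p must be 1, so both t4 = 1 and p = 1.
t4 = r AND t3 must be 1, so both r = 1 and t3 = 1.
Check with p = 1, q = 1, s = 1 and r=1:
t1 = NOT s = NOT 1 = 0
t2 = t1 NOR q = 0 NOR 1 = 0
t3 = t1 NOR t2 = 0 NOR 0 = 1
t4 = r AND t3 = 1 AND 1 = 1
t5 = t4 AND p = 1 AND 1 = 1
So t5 = 1.

r=1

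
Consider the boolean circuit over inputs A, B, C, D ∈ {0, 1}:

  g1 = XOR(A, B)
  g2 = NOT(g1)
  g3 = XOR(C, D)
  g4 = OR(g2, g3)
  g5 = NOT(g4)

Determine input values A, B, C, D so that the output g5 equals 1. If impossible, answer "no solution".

Check with A=1, B=0, C=0, D=0:
g1 = XOR(A, B) = XOR(1, 0) = 1
g2 = NOT(g1) = NOT 1 = 0
g3 = XOR(C, D) = XOR(0, 0) = 0
g4 = OR(g2, g3) = OR(0, 0) = 0
g5 = NOT(g4) = NOT 0 = 1
So g5 = 1 as required.

A=1, B=0, C=0, D=0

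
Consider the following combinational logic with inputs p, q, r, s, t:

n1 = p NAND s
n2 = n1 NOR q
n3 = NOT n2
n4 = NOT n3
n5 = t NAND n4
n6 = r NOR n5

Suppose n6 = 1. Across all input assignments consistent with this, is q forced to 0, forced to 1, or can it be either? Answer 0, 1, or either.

n6 = r NOR n5 must be 1, so both r = 0 and n5 = 0.
n5 = t NAND n4 must be 0, so both t = 1 and n4 = 1.
Every assignment with n6 = 1 has q = 0; there are 1 such assignment(s).
  p=1, q=0, r=0, s=1, t=1

0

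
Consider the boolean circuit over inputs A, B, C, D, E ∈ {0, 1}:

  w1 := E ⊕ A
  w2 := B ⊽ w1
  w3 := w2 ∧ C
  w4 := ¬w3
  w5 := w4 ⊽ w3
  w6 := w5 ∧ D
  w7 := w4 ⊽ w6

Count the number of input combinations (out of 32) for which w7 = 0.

28

w7 = w4 ⊽ w6 must be 0, so at least one of w4, w6 is 1.
Enumerating the 32 input combinations, 28 give w7 = 0 and 4 give w7 = 1.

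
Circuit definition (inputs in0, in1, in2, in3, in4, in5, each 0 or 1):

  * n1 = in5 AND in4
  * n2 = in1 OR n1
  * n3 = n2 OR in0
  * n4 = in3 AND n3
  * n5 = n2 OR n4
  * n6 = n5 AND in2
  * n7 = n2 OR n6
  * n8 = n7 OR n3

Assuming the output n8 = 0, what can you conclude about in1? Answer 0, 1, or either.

n8 = n7 OR n3 must be 0, so both n7 = 0 and n3 = 0.
n7 = n2 OR n6 must be 0, so both n2 = 0 and n6 = 0.
Every assignment with n8 = 0 has in1 = 0; there are 12 such assignment(s).

0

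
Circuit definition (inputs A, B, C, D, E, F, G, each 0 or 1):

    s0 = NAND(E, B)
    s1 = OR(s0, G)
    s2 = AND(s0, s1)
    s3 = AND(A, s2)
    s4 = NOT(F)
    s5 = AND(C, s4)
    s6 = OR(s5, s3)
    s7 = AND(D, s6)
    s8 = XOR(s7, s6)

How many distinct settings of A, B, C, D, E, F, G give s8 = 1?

s8 = XOR(s7, s6) must be 1, so s7 and s6 differ.
Enumerating the 128 input combinations, 34 give s8 = 1 and 94 give s8 = 0.

34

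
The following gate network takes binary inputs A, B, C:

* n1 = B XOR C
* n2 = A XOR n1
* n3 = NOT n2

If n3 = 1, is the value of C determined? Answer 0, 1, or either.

Both values of C occur among assignments with n3 = 1:
  C=0: A=0, B=0, C=0
  C=1: A=0, B=1, C=1

either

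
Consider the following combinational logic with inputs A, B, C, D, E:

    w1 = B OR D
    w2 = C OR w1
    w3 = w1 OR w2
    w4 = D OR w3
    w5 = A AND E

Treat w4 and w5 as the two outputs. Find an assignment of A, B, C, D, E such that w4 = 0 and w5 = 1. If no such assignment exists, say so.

A=1 B=0 C=0 D=0 E=1

Check with A=1 B=0 C=0 D=0 E=1:
w1 = B OR D = 0 OR 0 = 0
w2 = C OR w1 = 0 OR 0 = 0
w3 = w1 OR w2 = 0 OR 0 = 0
w4 = D OR w3 = 0 OR 0 = 0
w5 = A AND E = 1 AND 1 = 1
So w4 = 0 and w5 = 1.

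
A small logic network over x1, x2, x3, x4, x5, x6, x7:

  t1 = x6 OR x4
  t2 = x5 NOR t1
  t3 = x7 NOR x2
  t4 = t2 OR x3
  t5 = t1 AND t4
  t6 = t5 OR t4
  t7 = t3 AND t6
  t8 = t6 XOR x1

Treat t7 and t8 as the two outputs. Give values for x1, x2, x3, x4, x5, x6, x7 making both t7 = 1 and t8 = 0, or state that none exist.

x1=1, x2=0, x3=1, x4=1, x5=1, x6=0, x7=0

Check with x1=1, x2=0, x3=1, x4=1, x5=1, x6=0, x7=0:
t1 = x6 OR x4 = 0 OR 1 = 1
t2 = x5 NOR t1 = 1 NOR 1 = 0
t3 = x7 NOR x2 = 0 NOR 0 = 1
t4 = t2 OR x3 = 0 OR 1 = 1
t5 = t1 AND t4 = 1 AND 1 = 1
t6 = t5 OR t4 = 1 OR 1 = 1
t7 = t3 AND t6 = 1 AND 1 = 1
t8 = t6 XOR x1 = 1 XOR 1 = 0
So t7 = 1 and t8 = 0.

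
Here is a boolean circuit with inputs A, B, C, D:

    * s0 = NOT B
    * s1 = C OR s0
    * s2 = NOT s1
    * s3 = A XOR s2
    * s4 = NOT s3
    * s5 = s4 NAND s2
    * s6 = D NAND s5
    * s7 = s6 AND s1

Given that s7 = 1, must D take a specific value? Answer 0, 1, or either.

s7 = s6 AND s1 must be 1, so both s6 = 1 and s1 = 1.
s6 = D NAND s5 must be 1, so at least one of D, s5 is 0.
s1 = C OR s0 must be 1, so at least one of C, s0 is 1.
Every assignment with s7 = 1 has D = 0; there are 6 such assignment(s).

0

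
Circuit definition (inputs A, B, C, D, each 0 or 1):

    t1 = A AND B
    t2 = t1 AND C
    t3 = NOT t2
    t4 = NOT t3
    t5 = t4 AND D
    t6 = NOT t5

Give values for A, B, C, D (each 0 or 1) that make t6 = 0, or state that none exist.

A=1 B=1 C=1 D=1

Check with A=1 B=1 C=1 D=1:
t1 = A AND B = 1 AND 1 = 1
t2 = t1 AND C = 1 AND 1 = 1
t3 = NOT t2 = NOT 1 = 0
t4 = NOT t3 = NOT 0 = 1
t5 = t4 AND D = 1 AND 1 = 1
t6 = NOT t5 = NOT 1 = 0
So t6 = 0 as required.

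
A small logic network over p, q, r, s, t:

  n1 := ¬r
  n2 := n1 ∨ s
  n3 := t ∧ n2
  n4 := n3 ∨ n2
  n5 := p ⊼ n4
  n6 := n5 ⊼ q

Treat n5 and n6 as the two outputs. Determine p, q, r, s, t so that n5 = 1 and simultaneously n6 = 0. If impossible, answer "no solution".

Check with p=0, q=1, r=0, s=0, t=1:
n1 = ¬r = ¬0 = 1
n2 = n1 ∨ s = 1 ∨ 0 = 1
n3 = t ∧ n2 = 1 ∧ 1 = 1
n4 = n3 ∨ n2 = 1 ∨ 1 = 1
n5 = p ⊼ n4 = 0 ⊼ 1 = 1
n6 = n5 ⊼ q = 1 ⊼ 1 = 0
So n5 = 1 and n6 = 0.

p=0, q=1, r=0, s=0, t=1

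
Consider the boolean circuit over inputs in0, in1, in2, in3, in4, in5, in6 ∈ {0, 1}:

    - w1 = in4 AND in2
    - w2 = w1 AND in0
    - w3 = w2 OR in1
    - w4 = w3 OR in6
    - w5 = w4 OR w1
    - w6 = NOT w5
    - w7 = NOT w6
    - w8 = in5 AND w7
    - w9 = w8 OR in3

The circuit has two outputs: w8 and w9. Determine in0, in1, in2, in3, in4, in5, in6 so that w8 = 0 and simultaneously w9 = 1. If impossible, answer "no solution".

in0=1, in1=0, in2=1, in3=1, in4=0, in5=0, in6=0

Check with in0=1, in1=0, in2=1, in3=1, in4=0, in5=0, in6=0:
w1 = in4 AND in2 = 0 AND 1 = 0
w2 = w1 AND in0 = 0 AND 1 = 0
w3 = w2 OR in1 = 0 OR 0 = 0
w4 = w3 OR in6 = 0 OR 0 = 0
w5 = w4 OR w1 = 0 OR 0 = 0
w6 = NOT w5 = NOT 0 = 1
w7 = NOT w6 = NOT 1 = 0
w8 = in5 AND w7 = 0 AND 0 = 0
w9 = w8 OR in3 = 0 OR 1 = 1
So w8 = 0 and w9 = 1.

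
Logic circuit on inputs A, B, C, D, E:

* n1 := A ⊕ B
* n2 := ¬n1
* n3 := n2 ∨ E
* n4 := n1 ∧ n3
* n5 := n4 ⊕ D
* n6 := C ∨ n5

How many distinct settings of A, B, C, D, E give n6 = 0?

8

n6 = C ∨ n5 must be 0, so both C = 0 and n5 = 0.
n5 = n4 ⊕ D must be 0, so n4 and D are equal.
Enumerating the 32 input combinations, 8 give n6 = 0 and 24 give n6 = 1.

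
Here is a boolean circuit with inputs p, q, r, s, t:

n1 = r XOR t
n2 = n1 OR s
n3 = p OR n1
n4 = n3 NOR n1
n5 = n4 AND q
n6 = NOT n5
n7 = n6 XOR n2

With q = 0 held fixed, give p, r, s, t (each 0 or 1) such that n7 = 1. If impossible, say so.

Check with q = 0 and p=0, r=1, s=0, t=1:
n1 = r XOR t = 1 XOR 1 = 0
n2 = n1 OR s = 0 OR 0 = 0
n3 = p OR n1 = 0 OR 0 = 0
n4 = n3 NOR n1 = 0 NOR 0 = 1
n5 = n4 AND q = 1 AND 0 = 0
n6 = NOT n5 = NOT 0 = 1
n7 = n6 XOR n2 = 1 XOR 0 = 1
So n7 = 1.

p=0 r=1 s=0 t=1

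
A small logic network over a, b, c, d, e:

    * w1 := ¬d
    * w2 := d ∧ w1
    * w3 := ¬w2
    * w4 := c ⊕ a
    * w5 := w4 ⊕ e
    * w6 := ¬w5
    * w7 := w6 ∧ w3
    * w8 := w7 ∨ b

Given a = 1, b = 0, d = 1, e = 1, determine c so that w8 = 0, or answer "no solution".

c=1

w8 = w7 ∨ b must be 0, so both w7 = 0 and b = 0.
Check with a = 1, b = 0, d = 1, e = 1 and c=1:
w1 = ¬d = ¬1 = 0
w2 = d ∧ w1 = 1 ∧ 0 = 0
w3 = ¬w2 = ¬0 = 1
w4 = c ⊕ a = 1 ⊕ 1 = 0
w5 = w4 ⊕ e = 0 ⊕ 1 = 1
w6 = ¬w5 = ¬1 = 0
w7 = w6 ∧ w3 = 0 ∧ 1 = 0
w8 = w7 ∨ b = 0 ∨ 0 = 0
So w8 = 0.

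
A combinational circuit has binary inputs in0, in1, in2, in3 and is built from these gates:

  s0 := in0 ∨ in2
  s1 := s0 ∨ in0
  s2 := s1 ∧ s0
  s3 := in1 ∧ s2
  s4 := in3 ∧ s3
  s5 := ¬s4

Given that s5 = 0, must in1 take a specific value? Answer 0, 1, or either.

1

s5 = ¬s4 must be 0, so s4 = 1.
s4 = in3 ∧ s3 must be 1, so both in3 = 1 and s3 = 1.
Every assignment with s5 = 0 has in1 = 1; there are 3 such assignment(s).
  in0=0, in1=1, in2=1, in3=1
  in0=1, in1=1, in2=0, in3=1
  in0=1, in1=1, in2=1, in3=1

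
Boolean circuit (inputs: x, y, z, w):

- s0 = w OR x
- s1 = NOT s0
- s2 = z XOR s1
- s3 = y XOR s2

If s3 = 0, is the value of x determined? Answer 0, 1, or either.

either

Both values of x occur among assignments with s3 = 0:
  x=0: x=0, y=0, z=0, w=1
  x=1: x=1, y=0, z=0, w=0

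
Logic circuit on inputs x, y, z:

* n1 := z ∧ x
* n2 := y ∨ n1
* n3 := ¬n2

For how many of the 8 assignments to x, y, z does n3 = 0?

n3 = ¬n2 must be 0, so n2 = 1.
n2 = y ∨ n1 must be 1, so at least one of y, n1 is 1.
Satisfying assignments:
  x=0, y=1, z=0
  x=0, y=1, z=1
  x=1, y=0, z=1
  x=1, y=1, z=0
  x=1, y=1, z=1

5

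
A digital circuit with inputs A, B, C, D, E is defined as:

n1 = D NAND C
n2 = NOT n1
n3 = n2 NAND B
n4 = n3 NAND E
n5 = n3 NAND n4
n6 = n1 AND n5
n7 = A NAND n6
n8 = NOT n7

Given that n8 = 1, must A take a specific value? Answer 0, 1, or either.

n8 = NOT n7 must be 1, so n7 = 0.
n7 = A NAND n6 must be 0, so both A = 1 and n6 = 1.
Every assignment with n8 = 1 has A = 1; there are 6 such assignment(s).

1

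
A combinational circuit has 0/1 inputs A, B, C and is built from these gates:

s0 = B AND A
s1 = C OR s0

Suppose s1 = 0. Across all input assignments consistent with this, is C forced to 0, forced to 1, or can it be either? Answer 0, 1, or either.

0

s1 = C OR s0 must be 0, so both C = 0 and s0 = 0.
s0 = B AND A must be 0, so at least one of B, A is 0.
Every assignment with s1 = 0 has C = 0; there are 3 such assignment(s).
  A=0, B=0, C=0
  A=0, B=1, C=0
  A=1, B=0, C=0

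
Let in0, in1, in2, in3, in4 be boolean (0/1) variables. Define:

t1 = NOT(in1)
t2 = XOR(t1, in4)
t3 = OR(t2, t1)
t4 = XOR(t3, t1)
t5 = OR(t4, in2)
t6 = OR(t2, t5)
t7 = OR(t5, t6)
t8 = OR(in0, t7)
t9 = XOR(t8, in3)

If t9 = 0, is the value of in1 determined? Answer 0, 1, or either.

either

Both values of in1 occur among assignments with t9 = 0:
  in1=0: in0=0, in1=0, in2=0, in3=0, in4=1
  in1=1: in0=0, in1=1, in2=0, in3=0, in4=0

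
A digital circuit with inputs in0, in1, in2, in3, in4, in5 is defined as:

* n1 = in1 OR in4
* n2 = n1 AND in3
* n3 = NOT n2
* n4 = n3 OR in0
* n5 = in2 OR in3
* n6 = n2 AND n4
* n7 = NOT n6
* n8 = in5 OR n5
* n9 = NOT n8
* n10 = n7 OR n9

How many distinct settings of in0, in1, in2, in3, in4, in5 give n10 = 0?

12

n10 = n7 OR n9 must be 0, so both n7 = 0 and n9 = 0.
n7 = NOT n6 must be 0, so n6 = 1.
n9 = NOT n8 must be 0, so n8 = 1.
Enumerating the 64 input combinations, 12 give n10 = 0 and 52 give n10 = 1.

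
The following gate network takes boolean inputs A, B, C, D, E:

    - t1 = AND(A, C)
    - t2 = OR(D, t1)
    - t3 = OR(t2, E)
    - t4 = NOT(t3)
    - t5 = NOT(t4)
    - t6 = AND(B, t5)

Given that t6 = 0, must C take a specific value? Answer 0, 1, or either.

Both values of C occur among assignments with t6 = 0:
  C=0: A=0, B=0, C=0, D=0, E=0
  C=1: A=0, B=0, C=1, D=0, E=0

either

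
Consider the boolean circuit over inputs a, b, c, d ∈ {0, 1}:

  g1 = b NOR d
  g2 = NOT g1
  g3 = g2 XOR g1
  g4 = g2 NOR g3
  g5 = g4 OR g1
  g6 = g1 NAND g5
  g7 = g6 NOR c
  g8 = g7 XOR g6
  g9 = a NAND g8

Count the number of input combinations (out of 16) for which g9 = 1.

g9 = a NAND g8 must be 1, so at least one of a, g8 is 0.
Enumerating the 16 input combinations, 9 give g9 = 1 and 7 give g9 = 0.

9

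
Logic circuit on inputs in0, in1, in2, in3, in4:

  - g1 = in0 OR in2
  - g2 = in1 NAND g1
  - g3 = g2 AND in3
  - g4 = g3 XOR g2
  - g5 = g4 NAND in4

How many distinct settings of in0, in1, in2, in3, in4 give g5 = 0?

g5 = g4 NAND in4 must be 0, so both g4 = 1 and in4 = 1.
g4 = g3 XOR g2 must be 1, so g3 and g2 differ.
Satisfying assignments:
  in0=0, in1=0, in2=0, in3=0, in4=1
  in0=0, in1=0, in2=1, in3=0, in4=1
  in0=0, in1=1, in2=0, in3=0, in4=1
  in0=1, in1=0, in2=0, in3=0, in4=1
  in0=1, in1=0, in2=1, in3=0, in4=1

5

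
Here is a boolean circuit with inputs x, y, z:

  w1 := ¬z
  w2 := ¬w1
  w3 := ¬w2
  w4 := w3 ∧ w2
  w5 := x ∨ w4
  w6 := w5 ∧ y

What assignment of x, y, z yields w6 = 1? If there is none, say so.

x=1, y=1, z=0

w6 = w5 ∧ y must be 1, so both w5 = 1 and y = 1.
w5 = x ∨ w4 must be 1, so at least one of x, w4 is 1.
Check with x=1, y=1, z=0:
w1 = ¬z = ¬0 = 1
w2 = ¬w1 = ¬1 = 0
w3 = ¬w2 = ¬0 = 1
w4 = w3 ∧ w2 = 1 ∧ 0 = 0
w5 = x ∨ w4 = 1 ∨ 0 = 1
w6 = w5 ∧ y = 1 ∧ 1 = 1
So w6 = 1 as required.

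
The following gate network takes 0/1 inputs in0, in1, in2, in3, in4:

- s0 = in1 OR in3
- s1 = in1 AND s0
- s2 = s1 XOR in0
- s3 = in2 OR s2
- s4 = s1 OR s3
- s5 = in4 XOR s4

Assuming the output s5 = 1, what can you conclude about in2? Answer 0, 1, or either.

Both values of in2 occur among assignments with s5 = 1:
  in2=0: in0=0, in1=0, in2=0, in3=0, in4=1
  in2=1: in0=0, in1=0, in2=1, in3=0, in4=0

either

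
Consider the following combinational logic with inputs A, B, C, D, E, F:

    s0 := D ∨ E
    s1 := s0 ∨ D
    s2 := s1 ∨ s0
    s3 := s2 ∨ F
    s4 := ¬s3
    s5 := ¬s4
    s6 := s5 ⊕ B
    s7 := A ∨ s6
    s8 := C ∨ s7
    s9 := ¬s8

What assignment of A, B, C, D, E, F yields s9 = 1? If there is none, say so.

Check with A=0 B=1 C=0 D=1 E=0 F=0:
s0 = D ∨ E = 1 ∨ 0 = 1
s1 = s0 ∨ D = 1 ∨ 1 = 1
s2 = s1 ∨ s0 = 1 ∨ 1 = 1
s3 = s2 ∨ F = 1 ∨ 0 = 1
s4 = ¬s3 = ¬1 = 0
s5 = ¬s4 = ¬0 = 1
s6 = s5 ⊕ B = 1 ⊕ 1 = 0
s7 = A ∨ s6 = 0 ∨ 0 = 0
s8 = C ∨ s7 = 0 ∨ 0 = 0
s9 = ¬s8 = ¬0 = 1
So s9 = 1 as required.

A=0 B=1 C=0 D=1 E=0 F=0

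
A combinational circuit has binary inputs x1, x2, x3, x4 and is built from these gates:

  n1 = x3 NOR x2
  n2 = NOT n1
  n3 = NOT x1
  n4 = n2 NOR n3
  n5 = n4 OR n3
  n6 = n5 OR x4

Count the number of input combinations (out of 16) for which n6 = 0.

n6 = n5 OR x4 must be 0, so both n5 = 0 and x4 = 0.
Satisfying assignments:
  x1=1, x2=0, x3=1, x4=0
  x1=1, x2=1, x3=0, x4=0
  x1=1, x2=1, x3=1, x4=0

3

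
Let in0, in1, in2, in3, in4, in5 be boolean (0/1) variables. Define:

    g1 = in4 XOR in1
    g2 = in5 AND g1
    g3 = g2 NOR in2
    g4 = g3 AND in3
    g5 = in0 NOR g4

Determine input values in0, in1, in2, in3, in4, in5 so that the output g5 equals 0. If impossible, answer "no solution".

Check with in0=1, in1=1, in2=1, in3=1, in4=1, in5=0:
g1 = in4 XOR in1 = 1 XOR 1 = 0
g2 = in5 AND g1 = 0 AND 0 = 0
g3 = g2 NOR in2 = 0 NOR 1 = 0
g4 = g3 AND in3 = 0 AND 1 = 0
g5 = in0 NOR g4 = 1 NOR 0 = 0
So g5 = 0 as required.

in0=1, in1=1, in2=1, in3=1, in4=1, in5=0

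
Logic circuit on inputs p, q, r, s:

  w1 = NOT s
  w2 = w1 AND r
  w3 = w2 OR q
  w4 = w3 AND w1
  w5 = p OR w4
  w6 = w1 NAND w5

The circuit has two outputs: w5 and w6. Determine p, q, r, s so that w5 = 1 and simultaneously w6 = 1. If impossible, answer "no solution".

p=1, q=0, r=0, s=1

Check with p=1, q=0, r=0, s=1:
w1 = NOT s = NOT 1 = 0
w2 = w1 AND r = 0 AND 0 = 0
w3 = w2 OR q = 0 OR 0 = 0
w4 = w3 AND w1 = 0 AND 0 = 0
w5 = p OR w4 = 1 OR 0 = 1
w6 = w1 NAND w5 = 0 NAND 1 = 1
So w5 = 1 and w6 = 1.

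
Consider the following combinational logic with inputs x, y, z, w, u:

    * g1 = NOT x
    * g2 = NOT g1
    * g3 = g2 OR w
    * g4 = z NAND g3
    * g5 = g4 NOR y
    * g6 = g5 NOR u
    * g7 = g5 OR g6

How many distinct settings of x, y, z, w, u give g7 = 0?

13

g7 = g5 OR g6 must be 0, so both g5 = 0 and g6 = 0.
g5 = g4 NOR y must be 0, so at least one of g4, y is 1.
Enumerating the 32 input combinations, 13 give g7 = 0 and 19 give g7 = 1.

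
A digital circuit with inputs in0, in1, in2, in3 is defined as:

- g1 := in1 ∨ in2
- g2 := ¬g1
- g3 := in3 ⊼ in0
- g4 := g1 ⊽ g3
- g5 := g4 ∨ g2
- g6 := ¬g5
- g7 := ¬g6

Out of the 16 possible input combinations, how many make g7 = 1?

g7 = ¬g6 must be 1, so g6 = 0.
g6 = ¬g5 must be 0, so g5 = 1.
g5 = g4 ∨ g2 must be 1, so at least one of g4, g2 is 1.
Enumerating the 16 input combinations, 4 give g7 = 1 and 12 give g7 = 0.

4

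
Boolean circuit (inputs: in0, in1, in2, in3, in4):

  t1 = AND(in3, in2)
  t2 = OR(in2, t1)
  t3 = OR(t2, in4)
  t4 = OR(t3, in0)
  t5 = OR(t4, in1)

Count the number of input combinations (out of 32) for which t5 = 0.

t5 = OR(t4, in1) must be 0, so both t4 = 0 and in1 = 0.
t4 = OR(t3, in0) must be 0, so both t3 = 0 and in0 = 0.
Satisfying assignments:
  in0=0, in1=0, in2=0, in3=0, in4=0
  in0=0, in1=0, in2=0, in3=1, in4=0

2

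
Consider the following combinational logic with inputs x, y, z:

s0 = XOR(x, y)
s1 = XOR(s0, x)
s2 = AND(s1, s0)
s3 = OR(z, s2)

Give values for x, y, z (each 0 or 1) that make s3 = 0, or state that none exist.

x=1, y=0, z=0

s3 = OR(z, s2) must be 0, so both z = 0 and s2 = 0.
Check with x=1, y=0, z=0:
s0 = XOR(x, y) = XOR(1, 0) = 1
s1 = XOR(s0, x) = XOR(1, 1) = 0
s2 = AND(s1, s0) = AND(0, 1) = 0
s3 = OR(z, s2) = OR(0, 0) = 0
So s3 = 0 as required.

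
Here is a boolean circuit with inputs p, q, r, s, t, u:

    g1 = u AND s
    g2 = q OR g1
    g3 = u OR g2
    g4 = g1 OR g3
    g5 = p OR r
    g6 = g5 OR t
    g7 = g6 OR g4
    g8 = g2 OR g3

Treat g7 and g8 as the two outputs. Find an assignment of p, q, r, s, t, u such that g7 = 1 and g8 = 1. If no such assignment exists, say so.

p=1, q=1, r=0, s=0, t=1, u=1

Check with p=1, q=1, r=0, s=0, t=1, u=1:
g1 = u AND s = 1 AND 0 = 0
g2 = q OR g1 = 1 OR 0 = 1
g3 = u OR g2 = 1 OR 1 = 1
g4 = g1 OR g3 = 0 OR 1 = 1
g5 = p OR r = 1 OR 0 = 1
g6 = g5 OR t = 1 OR 1 = 1
g7 = g6 OR g4 = 1 OR 1 = 1
g8 = g2 OR g3 = 1 OR 1 = 1
So g7 = 1 and g8 = 1.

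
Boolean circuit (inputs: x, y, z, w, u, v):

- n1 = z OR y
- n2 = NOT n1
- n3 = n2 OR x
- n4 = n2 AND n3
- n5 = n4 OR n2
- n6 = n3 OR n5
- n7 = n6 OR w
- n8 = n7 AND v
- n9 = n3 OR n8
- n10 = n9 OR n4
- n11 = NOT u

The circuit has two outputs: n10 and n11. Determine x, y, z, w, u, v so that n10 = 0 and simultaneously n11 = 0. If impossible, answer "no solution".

Check with x=0, y=0, z=1, w=0, u=1, v=1:
n1 = z OR y = 1 OR 0 = 1
n2 = NOT n1 = NOT 1 = 0
n3 = n2 OR x = 0 OR 0 = 0
n4 = n2 AND n3 = 0 AND 0 = 0
n5 = n4 OR n2 = 0 OR 0 = 0
n6 = n3 OR n5 = 0 OR 0 = 0
n7 = n6 OR w = 0 OR 0 = 0
n8 = n7 AND v = 0 AND 1 = 0
n9 = n3 OR n8 = 0 OR 0 = 0
n10 = n9 OR n4 = 0 OR 0 = 0
n11 = NOT u = NOT 1 = 0
So n10 = 0 and n11 = 0.

x=0, y=0, z=1, w=0, u=1, v=1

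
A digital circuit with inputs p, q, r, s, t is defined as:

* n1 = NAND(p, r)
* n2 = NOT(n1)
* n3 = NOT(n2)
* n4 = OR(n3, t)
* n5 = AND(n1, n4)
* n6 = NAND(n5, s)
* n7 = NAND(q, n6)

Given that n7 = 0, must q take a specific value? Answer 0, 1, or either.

n7 = NAND(q, n6) must be 0, so both q = 1 and n6 = 1.
n6 = NAND(n5, s) must be 1, so at least one of n5, s is 0.
Every assignment with n7 = 0 has q = 1; there are 10 such assignment(s).

1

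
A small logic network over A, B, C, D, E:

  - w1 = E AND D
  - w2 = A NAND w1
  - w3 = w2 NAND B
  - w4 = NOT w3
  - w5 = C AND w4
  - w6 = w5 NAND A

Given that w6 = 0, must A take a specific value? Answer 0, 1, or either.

1

w6 = w5 NAND A must be 0, so both w5 = 1 and A = 1.
w5 = C AND w4 must be 1, so both C = 1 and w4 = 1.
w4 = NOT w3 must be 1, so w3 = 0.
Every assignment with w6 = 0 has A = 1; there are 3 such assignment(s).
  A=1, B=1, C=1, D=0, E=0
  A=1, B=1, C=1, D=0, E=1
  A=1, B=1, C=1, D=1, E=0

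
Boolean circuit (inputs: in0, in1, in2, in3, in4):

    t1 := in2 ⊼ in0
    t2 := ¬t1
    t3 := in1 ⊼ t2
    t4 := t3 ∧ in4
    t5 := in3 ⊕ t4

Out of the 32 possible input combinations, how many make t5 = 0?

t5 = in3 ⊕ t4 must be 0, so in3 and t4 are equal.
Enumerating the 32 input combinations, 16 give t5 = 0 and 16 give t5 = 1.

16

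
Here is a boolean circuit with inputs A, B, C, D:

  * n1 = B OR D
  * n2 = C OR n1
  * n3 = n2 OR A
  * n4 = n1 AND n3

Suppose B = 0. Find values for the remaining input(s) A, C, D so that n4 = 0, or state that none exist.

n4 = n1 AND n3 must be 0, so at least one of n1, n3 is 0.
Check with B = 0 and A=0, C=1, D=0:
n1 = B OR D = 0 OR 0 = 0
n2 = C OR n1 = 1 OR 0 = 1
n3 = n2 OR A = 1 OR 0 = 1
n4 = n1 AND n3 = 0 AND 1 = 0
So n4 = 0.

A=0, C=1, D=0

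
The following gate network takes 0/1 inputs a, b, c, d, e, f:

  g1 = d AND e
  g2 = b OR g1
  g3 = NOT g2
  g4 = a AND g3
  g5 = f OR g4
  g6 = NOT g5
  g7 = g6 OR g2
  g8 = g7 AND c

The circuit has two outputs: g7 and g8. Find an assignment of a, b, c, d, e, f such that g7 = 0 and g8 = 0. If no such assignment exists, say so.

a=0, b=0, c=1, d=1, e=0, f=1

Check with a=0, b=0, c=1, d=1, e=0, f=1:
g1 = d AND e = 1 AND 0 = 0
g2 = b OR g1 = 0 OR 0 = 0
g3 = NOT g2 = NOT 0 = 1
g4 = a AND g3 = 0 AND 1 = 0
g5 = f OR g4 = 1 OR 0 = 1
g6 = NOT g5 = NOT 1 = 0
g7 = g6 OR g2 = 0 OR 0 = 0
g8 = g7 AND c = 0 AND 1 = 0
So g7 = 0 and g8 = 0.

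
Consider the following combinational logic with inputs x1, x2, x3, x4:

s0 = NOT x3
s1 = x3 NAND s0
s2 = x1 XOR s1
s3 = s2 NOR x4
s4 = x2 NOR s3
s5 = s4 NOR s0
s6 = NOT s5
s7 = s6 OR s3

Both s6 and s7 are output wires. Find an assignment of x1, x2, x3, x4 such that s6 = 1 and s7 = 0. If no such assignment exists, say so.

no solution exists

Across all 16 input combinations, none give both s6 = 1 and s7 = 0.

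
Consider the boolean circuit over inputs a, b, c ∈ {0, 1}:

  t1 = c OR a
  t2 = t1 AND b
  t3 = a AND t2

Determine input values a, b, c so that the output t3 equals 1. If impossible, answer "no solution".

a=1 b=1 c=0

t3 = a AND t2 must be 1, so both a = 1 and t2 = 1.
t2 = t1 AND b must be 1, so both t1 = 1 and b = 1.
t1 = c OR a must be 1, so at least one of c, a is 1.
Check with a=1 b=1 c=0:
t1 = c OR a = 0 OR 1 = 1
t2 = t1 AND b = 1 AND 1 = 1
t3 = a AND t2 = 1 AND 1 = 1
So t3 = 1 as required.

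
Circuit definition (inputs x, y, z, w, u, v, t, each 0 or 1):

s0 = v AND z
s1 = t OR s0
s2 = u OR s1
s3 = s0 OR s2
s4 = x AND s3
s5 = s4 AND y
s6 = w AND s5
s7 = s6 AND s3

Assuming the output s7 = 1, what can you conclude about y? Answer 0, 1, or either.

s7 = s6 AND s3 must be 1, so both s6 = 1 and s3 = 1.
s6 = w AND s5 must be 1, so both w = 1 and s5 = 1.
Every assignment with s7 = 1 has y = 1; there are 13 such assignment(s).

1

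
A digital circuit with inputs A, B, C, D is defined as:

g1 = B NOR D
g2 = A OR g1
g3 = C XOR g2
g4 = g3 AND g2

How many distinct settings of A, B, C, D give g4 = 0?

g4 = g3 AND g2 must be 0, so at least one of g3, g2 is 0.
Enumerating the 16 input combinations, 11 give g4 = 0 and 5 give g4 = 1.

11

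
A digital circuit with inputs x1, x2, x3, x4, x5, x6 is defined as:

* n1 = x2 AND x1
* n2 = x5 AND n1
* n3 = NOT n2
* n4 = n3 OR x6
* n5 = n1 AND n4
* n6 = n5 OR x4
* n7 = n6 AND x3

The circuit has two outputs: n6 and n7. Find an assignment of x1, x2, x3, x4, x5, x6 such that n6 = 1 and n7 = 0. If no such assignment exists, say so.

Check with x1=1, x2=1, x3=0, x4=1, x5=1, x6=0:
n1 = x2 AND x1 = 1 AND 1 = 1
n2 = x5 AND n1 = 1 AND 1 = 1
n3 = NOT n2 = NOT 1 = 0
n4 = n3 OR x6 = 0 OR 0 = 0
n5 = n1 AND n4 = 1 AND 0 = 0
n6 = n5 OR x4 = 0 OR 1 = 1
n7 = n6 AND x3 = 1 AND 0 = 0
So n6 = 1 and n7 = 0.

x1=1, x2=1, x3=0, x4=1, x5=1, x6=0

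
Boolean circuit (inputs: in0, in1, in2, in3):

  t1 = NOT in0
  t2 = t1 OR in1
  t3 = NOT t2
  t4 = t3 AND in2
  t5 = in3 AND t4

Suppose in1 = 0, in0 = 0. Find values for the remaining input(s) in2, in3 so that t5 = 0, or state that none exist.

in2=0, in3=1

t5 = in3 AND t4 must be 0, so at least one of in3, t4 is 0.
Check with in1 = 0, in0 = 0 and in2=0, in3=1:
t1 = NOT in0 = NOT 0 = 1
t2 = t1 OR in1 = 1 OR 0 = 1
t3 = NOT t2 = NOT 1 = 0
t4 = t3 AND in2 = 0 AND 0 = 0
t5 = in3 AND t4 = 1 AND 0 = 0
So t5 = 0.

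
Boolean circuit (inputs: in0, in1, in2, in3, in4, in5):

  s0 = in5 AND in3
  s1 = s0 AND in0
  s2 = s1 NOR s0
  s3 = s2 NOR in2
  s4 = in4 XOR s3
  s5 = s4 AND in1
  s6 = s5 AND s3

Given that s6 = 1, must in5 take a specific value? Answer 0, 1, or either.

1

s6 = s5 AND s3 must be 1, so both s5 = 1 and s3 = 1.
s5 = s4 AND in1 must be 1, so both s4 = 1 and in1 = 1.
Every assignment with s6 = 1 has in5 = 1; there are 2 such assignment(s).
  in0=0, in1=1, in2=0, in3=1, in4=0, in5=1
  in0=1, in1=1, in2=0, in3=1, in4=0, in5=1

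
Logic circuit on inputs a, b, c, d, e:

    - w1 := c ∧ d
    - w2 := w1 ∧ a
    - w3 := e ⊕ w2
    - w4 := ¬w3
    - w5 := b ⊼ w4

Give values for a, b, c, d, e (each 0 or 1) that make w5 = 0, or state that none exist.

a=0, b=1, c=0, d=0, e=0

Check with a=0, b=1, c=0, d=0, e=0:
w1 = c ∧ d = 0 ∧ 0 = 0
w2 = w1 ∧ a = 0 ∧ 0 = 0
w3 = e ⊕ w2 = 0 ⊕ 0 = 0
w4 = ¬w3 = ¬0 = 1
w5 = b ⊼ w4 = 1 ⊼ 1 = 0
So w5 = 0 as required.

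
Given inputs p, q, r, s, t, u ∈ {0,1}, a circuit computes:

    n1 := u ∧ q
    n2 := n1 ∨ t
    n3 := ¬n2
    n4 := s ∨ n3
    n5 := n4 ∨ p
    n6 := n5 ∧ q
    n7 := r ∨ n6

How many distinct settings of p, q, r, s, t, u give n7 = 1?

n7 = r ∨ n6 must be 1, so at least one of r, n6 is 1.
Enumerating the 64 input combinations, 45 give n7 = 1 and 19 give n7 = 0.

45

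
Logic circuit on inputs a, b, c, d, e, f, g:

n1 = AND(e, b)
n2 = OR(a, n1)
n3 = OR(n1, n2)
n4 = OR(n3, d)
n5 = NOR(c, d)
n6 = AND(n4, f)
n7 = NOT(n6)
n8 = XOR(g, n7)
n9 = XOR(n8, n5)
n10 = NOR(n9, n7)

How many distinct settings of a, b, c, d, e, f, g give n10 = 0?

n10 = NOR(n9, n7) must be 0, so at least one of n9, n7 is 1.
Enumerating the 128 input combinations, 102 give n10 = 0 and 26 give n10 = 1.

102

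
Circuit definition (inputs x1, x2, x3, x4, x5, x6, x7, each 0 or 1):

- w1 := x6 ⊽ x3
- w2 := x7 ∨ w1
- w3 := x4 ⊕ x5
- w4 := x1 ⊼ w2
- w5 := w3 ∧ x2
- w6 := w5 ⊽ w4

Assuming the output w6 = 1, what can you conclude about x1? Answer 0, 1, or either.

1

w6 = w5 ⊽ w4 must be 1, so both w5 = 0 and w4 = 0.
w5 = w3 ∧ x2 must be 0, so at least one of w3, x2 is 0.
w4 = x1 ⊼ w2 must be 0, so both x1 = 1 and w2 = 1.
Every assignment with w6 = 1 has x1 = 1; there are 30 such assignment(s).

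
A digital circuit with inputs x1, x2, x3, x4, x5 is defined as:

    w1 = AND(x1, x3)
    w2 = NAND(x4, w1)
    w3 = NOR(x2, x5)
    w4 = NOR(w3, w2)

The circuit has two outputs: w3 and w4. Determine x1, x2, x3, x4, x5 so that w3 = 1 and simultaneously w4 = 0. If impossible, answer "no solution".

Check with x1=0, x2=0, x3=1, x4=1, x5=0:
w1 = AND(x1, x3) = AND(0, 1) = 0
w2 = NAND(x4, w1) = NAND(1, 0) = 1
w3 = NOR(x2, x5) = NOR(0, 0) = 1
w4 = NOR(w3, w2) = NOR(1, 1) = 0
So w3 = 1 and w4 = 0.

x1=0, x2=0, x3=1, x4=1, x5=0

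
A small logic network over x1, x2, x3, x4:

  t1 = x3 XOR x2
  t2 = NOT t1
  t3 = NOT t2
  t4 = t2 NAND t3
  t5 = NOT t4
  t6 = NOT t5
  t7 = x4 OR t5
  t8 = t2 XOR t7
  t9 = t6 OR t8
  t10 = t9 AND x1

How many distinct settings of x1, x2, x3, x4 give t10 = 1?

t10 = t9 AND x1 must be 1, so both t9 = 1 and x1 = 1.
t9 = t6 OR t8 must be 1, so at least one of t6, t8 is 1.
Enumerating the 16 input combinations, 8 give t10 = 1 and 8 give t10 = 0.

8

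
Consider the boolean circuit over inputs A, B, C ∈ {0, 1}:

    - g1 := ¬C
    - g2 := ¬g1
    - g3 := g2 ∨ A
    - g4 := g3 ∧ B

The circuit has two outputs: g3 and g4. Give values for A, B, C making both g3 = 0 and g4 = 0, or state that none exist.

Check with A=0 B=0 C=0:
g1 = ¬C = ¬0 = 1
g2 = ¬g1 = ¬1 = 0
g3 = g2 ∨ A = 0 ∨ 0 = 0
g4 = g3 ∧ B = 0 ∧ 0 = 0
So g3 = 0 and g4 = 0.

A=0 B=0 C=0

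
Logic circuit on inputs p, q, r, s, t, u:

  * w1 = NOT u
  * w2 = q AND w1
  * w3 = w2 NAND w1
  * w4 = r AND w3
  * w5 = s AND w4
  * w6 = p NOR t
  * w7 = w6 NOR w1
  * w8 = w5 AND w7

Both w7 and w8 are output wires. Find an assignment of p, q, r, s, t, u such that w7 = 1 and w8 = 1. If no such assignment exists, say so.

Check with p=0, q=0, r=1, s=1, t=1, u=1:
w1 = NOT u = NOT 1 = 0
w2 = q AND w1 = 0 AND 0 = 0
w3 = w2 NAND w1 = 0 NAND 0 = 1
w4 = r AND w3 = 1 AND 1 = 1
w5 = s AND w4 = 1 AND 1 = 1
w6 = p NOR t = 0 NOR 1 = 0
w7 = w6 NOR w1 = 0 NOR 0 = 1
w8 = w5 AND w7 = 1 AND 1 = 1
So w7 = 1 and w8 = 1.

p=0, q=0, r=1, s=1, t=1, u=1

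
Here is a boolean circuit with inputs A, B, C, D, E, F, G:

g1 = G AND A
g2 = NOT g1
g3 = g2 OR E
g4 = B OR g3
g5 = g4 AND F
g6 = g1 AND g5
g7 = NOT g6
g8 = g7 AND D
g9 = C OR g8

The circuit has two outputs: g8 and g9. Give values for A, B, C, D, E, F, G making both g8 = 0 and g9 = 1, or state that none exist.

A=0, B=1, C=1, D=0, E=0, F=1, G=0

Check with A=0, B=1, C=1, D=0, E=0, F=1, G=0:
g1 = G AND A = 0 AND 0 = 0
g2 = NOT g1 = NOT 0 = 1
g3 = g2 OR E = 1 OR 0 = 1
g4 = B OR g3 = 1 OR 1 = 1
g5 = g4 AND F = 1 AND 1 = 1
g6 = g1 AND g5 = 0 AND 1 = 0
g7 = NOT g6 = NOT 0 = 1
g8 = g7 AND D = 1 AND 0 = 0
g9 = C OR g8 = 1 OR 0 = 1
So g8 = 0 and g9 = 1.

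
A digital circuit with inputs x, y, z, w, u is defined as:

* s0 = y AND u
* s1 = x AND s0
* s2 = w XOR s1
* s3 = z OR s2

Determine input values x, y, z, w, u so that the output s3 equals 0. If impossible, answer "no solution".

x=1 y=0 z=0 w=0 u=1

Check with x=1 y=0 z=0 w=0 u=1:
s0 = y AND u = 0 AND 1 = 0
s1 = x AND s0 = 1 AND 0 = 0
s2 = w XOR s1 = 0 XOR 0 = 0
s3 = z OR s2 = 0 OR 0 = 0
So s3 = 0 as required.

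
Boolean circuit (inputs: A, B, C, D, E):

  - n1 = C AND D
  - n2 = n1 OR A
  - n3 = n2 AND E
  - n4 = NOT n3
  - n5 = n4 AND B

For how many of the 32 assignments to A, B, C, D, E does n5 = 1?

n5 = n4 AND B must be 1, so both n4 = 1 and B = 1.
n4 = NOT n3 must be 1, so n3 = 0.
n3 = n2 AND E must be 0, so at least one of n2, E is 0.
Enumerating the 32 input combinations, 11 give n5 = 1 and 21 give n5 = 0.

11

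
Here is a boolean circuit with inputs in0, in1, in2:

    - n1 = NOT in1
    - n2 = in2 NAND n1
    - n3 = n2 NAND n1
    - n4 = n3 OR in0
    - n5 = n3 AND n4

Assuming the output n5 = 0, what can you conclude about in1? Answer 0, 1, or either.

0

n5 = n3 AND n4 must be 0, so at least one of n3, n4 is 0.
Every assignment with n5 = 0 has in1 = 0; there are 2 such assignment(s).
  in0=0, in1=0, in2=0
  in0=1, in1=0, in2=0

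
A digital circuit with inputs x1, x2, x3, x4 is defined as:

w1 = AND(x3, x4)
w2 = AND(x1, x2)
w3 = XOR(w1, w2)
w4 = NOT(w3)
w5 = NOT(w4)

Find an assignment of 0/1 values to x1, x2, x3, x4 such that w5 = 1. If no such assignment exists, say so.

w5 = NOT(w4) must be 1, so w4 = 0.
w4 = NOT(w3) must be 0, so w3 = 1.
w3 = XOR(w1, w2) must be 1, so w1 and w2 differ.
Check with x1=0 x2=0 x3=1 x4=1:
w1 = AND(x3, x4) = AND(1, 1) = 1
w2 = AND(x1, x2) = AND(0, 0) = 0
w3 = XOR(w1, w2) = XOR(1, 0) = 1
w4 = NOT(w3) = NOT 1 = 0
w5 = NOT(w4) = NOT 0 = 1
So w5 = 1 as required.

x1=0 x2=0 x3=1 x4=1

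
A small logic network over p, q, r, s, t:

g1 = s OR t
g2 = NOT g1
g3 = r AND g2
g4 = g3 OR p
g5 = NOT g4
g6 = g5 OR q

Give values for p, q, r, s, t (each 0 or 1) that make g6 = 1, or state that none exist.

g6 = g5 OR q must be 1, so at least one of g5, q is 1.
Check with p=1, q=1, r=0, s=1, t=0:
g1 = s OR t = 1 OR 0 = 1
g2 = NOT g1 = NOT 1 = 0
g3 = r AND g2 = 0 AND 0 = 0
g4 = g3 OR p = 0 OR 1 = 1
g5 = NOT g4 = NOT 1 = 0
g6 = g5 OR q = 0 OR 1 = 1
So g6 = 1 as required.

p=1, q=1, r=0, s=1, t=0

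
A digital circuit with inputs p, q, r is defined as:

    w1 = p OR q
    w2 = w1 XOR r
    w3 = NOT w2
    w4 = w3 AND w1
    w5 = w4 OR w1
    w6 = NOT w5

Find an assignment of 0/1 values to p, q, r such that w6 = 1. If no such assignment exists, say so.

p=0, q=0, r=1

w6 = NOT w5 must be 1, so w5 = 0.
w5 = w4 OR w1 must be 0, so both w4 = 0 and w1 = 0.
Check with p=0, q=0, r=1:
w1 = p OR q = 0 OR 0 = 0
w2 = w1 XOR r = 0 XOR 1 = 1
w3 = NOT w2 = NOT 1 = 0
w4 = w3 AND w1 = 0 AND 0 = 0
w5 = w4 OR w1 = 0 OR 0 = 0
w6 = NOT w5 = NOT 0 = 1
So w6 = 1 as required.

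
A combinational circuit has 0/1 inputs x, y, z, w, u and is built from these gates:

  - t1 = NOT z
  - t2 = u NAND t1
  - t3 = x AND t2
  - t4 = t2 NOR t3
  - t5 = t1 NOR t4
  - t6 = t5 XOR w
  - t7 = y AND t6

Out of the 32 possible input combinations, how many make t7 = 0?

t7 = y AND t6 must be 0, so at least one of y, t6 is 0.
Enumerating the 32 input combinations, 24 give t7 = 0 and 8 give t7 = 1.

24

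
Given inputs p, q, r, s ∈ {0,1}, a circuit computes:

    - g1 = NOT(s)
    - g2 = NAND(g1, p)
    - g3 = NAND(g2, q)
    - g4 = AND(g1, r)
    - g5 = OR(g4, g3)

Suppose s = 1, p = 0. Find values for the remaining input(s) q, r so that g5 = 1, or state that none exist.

Check with s = 1, p = 0 and q=0, r=1:
g1 = NOT(s) = NOT 1 = 0
g2 = NAND(g1, p) = NAND(0, 0) = 1
g3 = NAND(g2, q) = NAND(1, 0) = 1
g4 = AND(g1, r) = AND(0, 1) = 0
g5 = OR(g4, g3) = OR(0, 1) = 1
So g5 = 1.

q=0 r=1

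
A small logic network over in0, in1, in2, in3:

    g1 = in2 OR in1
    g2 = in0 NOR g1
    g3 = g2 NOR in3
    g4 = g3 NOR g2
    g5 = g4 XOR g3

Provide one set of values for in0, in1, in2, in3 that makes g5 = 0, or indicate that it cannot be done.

g5 = g4 XOR g3 must be 0, so g4 and g3 are equal.
Check with in0=0 in1=0 in2=0 in3=1:
g1 = in2 OR in1 = 0 OR 0 = 0
g2 = in0 NOR g1 = 0 NOR 0 = 1
g3 = g2 NOR in3 = 1 NOR 1 = 0
g4 = g3 NOR g2 = 0 NOR 1 = 0
g5 = g4 XOR g3 = 0 XOR 0 = 0
So g5 = 0 as required.

in0=0 in1=0 in2=0 in3=1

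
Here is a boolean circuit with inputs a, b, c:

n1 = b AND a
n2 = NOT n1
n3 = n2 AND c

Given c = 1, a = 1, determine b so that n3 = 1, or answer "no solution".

n3 = n2 AND c must be 1, so both n2 = 1 and c = 1.
n2 = NOT n1 must be 1, so n1 = 0.
Check with c = 1, a = 1 and b=0:
n1 = b AND a = 0 AND 1 = 0
n2 = NOT n1 = NOT 0 = 1
n3 = n2 AND c = 1 AND 1 = 1
So n3 = 1.

b=0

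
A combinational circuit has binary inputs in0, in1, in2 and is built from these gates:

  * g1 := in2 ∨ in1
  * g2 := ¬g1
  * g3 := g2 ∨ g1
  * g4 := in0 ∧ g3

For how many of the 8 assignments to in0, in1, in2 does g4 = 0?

4

g4 = in0 ∧ g3 must be 0, so at least one of in0, g3 is 0.
Satisfying assignments:
  in0=0, in1=0, in2=0
  in0=0, in1=0, in2=1
  in0=0, in1=1, in2=0
  in0=0, in1=1, in2=1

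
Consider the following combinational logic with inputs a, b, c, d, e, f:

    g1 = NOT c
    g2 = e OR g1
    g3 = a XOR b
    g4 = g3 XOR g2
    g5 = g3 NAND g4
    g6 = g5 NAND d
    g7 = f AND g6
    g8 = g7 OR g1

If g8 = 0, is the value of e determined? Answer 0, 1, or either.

Both values of e occur among assignments with g8 = 0:
  e=0: a=0, b=0, c=1, d=0, e=0, f=0
  e=1: a=0, b=0, c=1, d=0, e=1, f=0

either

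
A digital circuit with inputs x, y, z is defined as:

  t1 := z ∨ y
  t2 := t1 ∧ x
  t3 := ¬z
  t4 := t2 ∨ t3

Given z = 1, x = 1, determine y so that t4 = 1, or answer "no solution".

y=1

Check with z = 1, x = 1 and y=1:
t1 = z ∨ y = 1 ∨ 1 = 1
t2 = t1 ∧ x = 1 ∧ 1 = 1
t3 = ¬z = ¬1 = 0
t4 = t2 ∨ t3 = 1 ∨ 0 = 1
So t4 = 1.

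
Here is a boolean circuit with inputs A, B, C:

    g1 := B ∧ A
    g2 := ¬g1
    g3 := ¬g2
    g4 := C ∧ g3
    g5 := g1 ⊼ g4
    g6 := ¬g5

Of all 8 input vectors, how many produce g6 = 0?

7

g6 = ¬g5 must be 0, so g5 = 1.
Enumerating the 8 input combinations, 7 give g6 = 0 and 1 give g6 = 1.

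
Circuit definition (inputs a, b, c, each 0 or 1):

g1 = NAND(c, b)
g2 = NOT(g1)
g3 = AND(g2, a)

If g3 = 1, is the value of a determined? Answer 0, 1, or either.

g3 = AND(g2, a) must be 1, so both g2 = 1 and a = 1.
g2 = NOT(g1) must be 1, so g1 = 0.
Every assignment with g3 = 1 has a = 1; there are 1 such assignment(s).
  a=1, b=1, c=1

1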